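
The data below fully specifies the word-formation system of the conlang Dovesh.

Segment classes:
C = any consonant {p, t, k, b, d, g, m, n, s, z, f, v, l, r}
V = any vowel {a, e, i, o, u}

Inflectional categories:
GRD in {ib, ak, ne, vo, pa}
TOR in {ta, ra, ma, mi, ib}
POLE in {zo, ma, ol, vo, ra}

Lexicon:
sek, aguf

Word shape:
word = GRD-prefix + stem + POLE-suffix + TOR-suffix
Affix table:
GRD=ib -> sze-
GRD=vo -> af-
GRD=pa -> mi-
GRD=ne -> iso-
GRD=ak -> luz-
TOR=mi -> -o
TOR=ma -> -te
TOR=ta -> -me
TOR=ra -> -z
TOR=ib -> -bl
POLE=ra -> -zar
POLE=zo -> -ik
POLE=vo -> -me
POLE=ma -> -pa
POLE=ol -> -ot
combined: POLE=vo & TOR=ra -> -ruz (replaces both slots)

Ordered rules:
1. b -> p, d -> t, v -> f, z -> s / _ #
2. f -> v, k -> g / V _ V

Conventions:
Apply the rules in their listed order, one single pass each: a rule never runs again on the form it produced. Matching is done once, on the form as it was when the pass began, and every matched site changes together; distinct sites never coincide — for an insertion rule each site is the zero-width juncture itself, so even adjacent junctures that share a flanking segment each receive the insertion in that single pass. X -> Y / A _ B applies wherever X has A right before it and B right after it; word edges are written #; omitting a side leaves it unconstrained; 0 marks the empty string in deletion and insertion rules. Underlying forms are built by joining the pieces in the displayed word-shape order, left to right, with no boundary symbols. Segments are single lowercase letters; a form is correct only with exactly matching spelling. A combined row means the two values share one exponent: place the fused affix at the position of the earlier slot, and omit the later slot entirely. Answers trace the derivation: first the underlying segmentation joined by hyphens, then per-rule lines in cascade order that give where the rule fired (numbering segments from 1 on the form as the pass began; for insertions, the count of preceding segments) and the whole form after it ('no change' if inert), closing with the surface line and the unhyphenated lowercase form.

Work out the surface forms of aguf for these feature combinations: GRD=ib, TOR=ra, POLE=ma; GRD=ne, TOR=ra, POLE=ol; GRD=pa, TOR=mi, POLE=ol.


cell GRD=ib, TOR=ra, POLE=ma:
underlying: sze-aguf-pa-z
1. b -> p, d -> t, v -> f, z -> s / _ #: fires at position(s) 10: szeagufpas
2. f -> v, k -> g / V _ V: no change
surface: szeagufpas

cell GRD=ne, TOR=ra, POLE=ol:
underlying: iso-aguf-ot-z
1. b -> p, d -> t, v -> f, z -> s / _ #: fires at position(s) 10: isoagufots
2. f -> v, k -> g / V _ V: fires at position(s) 7: isoaguvots
surface: isoaguvots

cell GRD=pa, TOR=mi, POLE=ol:
underlying: mi-aguf-ot-o
1. b -> p, d -> t, v -> f, z -> s / _ #: no change
2. f -> v, k -> g / V _ V: fires at position(s) 6: miaguvoto
surface: miaguvoto


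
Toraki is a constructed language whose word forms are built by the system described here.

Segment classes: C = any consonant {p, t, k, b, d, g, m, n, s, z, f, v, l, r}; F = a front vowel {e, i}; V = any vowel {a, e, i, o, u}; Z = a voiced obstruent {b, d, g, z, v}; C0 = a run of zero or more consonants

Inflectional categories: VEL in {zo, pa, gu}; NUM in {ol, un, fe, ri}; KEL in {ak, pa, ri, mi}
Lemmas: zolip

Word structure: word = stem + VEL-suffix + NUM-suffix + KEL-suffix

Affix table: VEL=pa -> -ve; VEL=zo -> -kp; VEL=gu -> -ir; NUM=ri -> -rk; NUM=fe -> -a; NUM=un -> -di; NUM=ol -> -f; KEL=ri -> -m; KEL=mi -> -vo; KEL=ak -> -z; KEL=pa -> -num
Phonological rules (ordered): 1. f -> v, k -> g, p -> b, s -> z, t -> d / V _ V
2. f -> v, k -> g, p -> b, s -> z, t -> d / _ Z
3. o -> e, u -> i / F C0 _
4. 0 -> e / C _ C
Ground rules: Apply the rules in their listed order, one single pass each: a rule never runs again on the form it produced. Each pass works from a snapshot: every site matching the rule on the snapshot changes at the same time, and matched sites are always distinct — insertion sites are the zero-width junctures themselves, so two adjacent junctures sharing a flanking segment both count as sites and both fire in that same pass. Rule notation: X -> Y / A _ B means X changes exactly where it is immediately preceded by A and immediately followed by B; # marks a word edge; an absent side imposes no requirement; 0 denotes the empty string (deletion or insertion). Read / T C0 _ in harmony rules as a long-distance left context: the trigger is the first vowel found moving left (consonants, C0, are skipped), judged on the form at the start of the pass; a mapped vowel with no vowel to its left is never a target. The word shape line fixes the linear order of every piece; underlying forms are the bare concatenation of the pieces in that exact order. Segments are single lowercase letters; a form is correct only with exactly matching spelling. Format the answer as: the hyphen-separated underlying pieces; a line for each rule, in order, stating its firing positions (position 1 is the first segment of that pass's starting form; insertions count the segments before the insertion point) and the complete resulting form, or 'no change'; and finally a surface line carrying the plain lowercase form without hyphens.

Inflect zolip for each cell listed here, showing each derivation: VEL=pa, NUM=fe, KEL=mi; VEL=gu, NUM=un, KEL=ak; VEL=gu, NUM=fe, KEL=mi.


cell VEL=pa, NUM=fe, KEL=mi:
underlying: zolip-ve-a-vo
1. f -> v, k -> g, p -> b, s -> z, t -> d / V _ V: no change
2. f -> v, k -> g, p -> b, s -> z, t -> d / _ Z: fires at position(s) 5: zolibveavo
3. o -> e, u -> i / F C0 _: no change
4. 0 -> e / C _ C: inserts after position(s) 5: zolibeveavo
surface: zolibeveavo

cell VEL=gu, NUM=un, KEL=ak:
underlying: zolip-ir-di-z
1. f -> v, k -> g, p -> b, s -> z, t -> d / V _ V: fires at position(s) 5: zolibirdiz
2. f -> v, k -> g, p -> b, s -> z, t -> d / _ Z: no change
3. o -> e, u -> i / F C0 _: no change
4. 0 -> e / C _ C: inserts after position(s) 7: zolibirediz
surface: zolibirediz

cell VEL=gu, NUM=fe, KEL=mi:
underlying: zolip-ir-a-vo
1. f -> v, k -> g, p -> b, s -> z, t -> d / V _ V: fires at position(s) 5: zolibiravo
2. f -> v, k -> g, p -> b, s -> z, t -> d / _ Z: no change
3. o -> e, u -> i / F C0 _: no change
4. 0 -> e / C _ C: no change
surface: zolibiravo


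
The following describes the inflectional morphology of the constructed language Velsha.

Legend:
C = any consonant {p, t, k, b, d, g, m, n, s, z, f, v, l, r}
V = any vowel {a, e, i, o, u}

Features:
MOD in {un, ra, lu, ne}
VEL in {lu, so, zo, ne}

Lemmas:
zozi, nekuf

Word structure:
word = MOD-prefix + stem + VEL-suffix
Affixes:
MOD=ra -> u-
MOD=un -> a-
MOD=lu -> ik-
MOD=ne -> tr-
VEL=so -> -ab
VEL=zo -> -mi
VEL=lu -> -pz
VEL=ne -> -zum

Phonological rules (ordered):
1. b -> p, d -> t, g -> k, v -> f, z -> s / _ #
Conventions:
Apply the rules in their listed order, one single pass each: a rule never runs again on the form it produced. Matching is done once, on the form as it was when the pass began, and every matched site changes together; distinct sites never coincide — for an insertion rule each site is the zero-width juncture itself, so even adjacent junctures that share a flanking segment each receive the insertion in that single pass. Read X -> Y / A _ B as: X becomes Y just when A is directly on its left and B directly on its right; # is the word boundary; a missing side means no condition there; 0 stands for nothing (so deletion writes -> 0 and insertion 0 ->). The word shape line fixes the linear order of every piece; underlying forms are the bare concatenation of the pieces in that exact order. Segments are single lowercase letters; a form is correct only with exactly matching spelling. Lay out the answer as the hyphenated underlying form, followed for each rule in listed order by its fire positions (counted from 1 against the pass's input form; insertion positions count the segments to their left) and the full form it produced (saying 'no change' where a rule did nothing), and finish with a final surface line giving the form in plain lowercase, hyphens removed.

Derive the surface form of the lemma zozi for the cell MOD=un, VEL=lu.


underlying: a-zozi-pz
1. b -> p, d -> t, g -> k, v -> f, z -> s / _ #: fires at position(s) 7: azozips
surface: azozips


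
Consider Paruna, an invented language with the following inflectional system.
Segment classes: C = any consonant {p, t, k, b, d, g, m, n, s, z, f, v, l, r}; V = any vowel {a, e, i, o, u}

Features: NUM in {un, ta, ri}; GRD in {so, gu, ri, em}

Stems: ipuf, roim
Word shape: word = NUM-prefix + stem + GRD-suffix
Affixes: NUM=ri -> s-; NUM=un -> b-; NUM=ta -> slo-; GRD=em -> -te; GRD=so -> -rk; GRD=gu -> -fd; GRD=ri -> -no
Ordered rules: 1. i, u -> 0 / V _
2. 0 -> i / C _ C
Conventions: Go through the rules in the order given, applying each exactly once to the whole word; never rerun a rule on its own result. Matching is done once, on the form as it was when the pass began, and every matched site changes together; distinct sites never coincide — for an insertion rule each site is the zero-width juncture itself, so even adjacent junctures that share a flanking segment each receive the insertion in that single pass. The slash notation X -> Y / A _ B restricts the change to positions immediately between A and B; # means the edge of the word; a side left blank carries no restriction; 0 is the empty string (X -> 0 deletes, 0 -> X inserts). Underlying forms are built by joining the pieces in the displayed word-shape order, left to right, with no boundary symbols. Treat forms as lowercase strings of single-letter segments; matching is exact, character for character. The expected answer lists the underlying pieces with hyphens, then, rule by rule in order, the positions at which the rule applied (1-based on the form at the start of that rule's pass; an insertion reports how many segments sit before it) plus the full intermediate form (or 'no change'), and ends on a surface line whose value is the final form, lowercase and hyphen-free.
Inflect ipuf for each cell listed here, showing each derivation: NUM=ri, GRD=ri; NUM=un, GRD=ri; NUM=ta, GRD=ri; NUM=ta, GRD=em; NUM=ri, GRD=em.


cell NUM=ri, GRD=ri:
underlying: s-ipuf-no
1. i, u -> 0 / V _: no change
2. 0 -> i / C _ C: inserts after position(s) 5: sipufino
surface: sipufino

cell NUM=un, GRD=ri:
underlying: b-ipuf-no
1. i, u -> 0 / V _: no change
2. 0 -> i / C _ C: inserts after position(s) 5: bipufino
surface: bipufino

cell NUM=ta, GRD=ri:
underlying: slo-ipuf-no
1. i, u -> 0 / V _: fires at position(s) 4: slopufno
2. 0 -> i / C _ C: inserts after position(s) 1, 6: silopufino
surface: silopufino

cell NUM=ta, GRD=em:
underlying: slo-ipuf-te
1. i, u -> 0 / V _: fires at position(s) 4: slopufte
2. 0 -> i / C _ C: inserts after position(s) 1, 6: silopufite
surface: silopufite

cell NUM=ri, GRD=em:
underlying: s-ipuf-te
1. i, u -> 0 / V _: no change
2. 0 -> i / C _ C: inserts after position(s) 5: sipufite
surface: sipufite


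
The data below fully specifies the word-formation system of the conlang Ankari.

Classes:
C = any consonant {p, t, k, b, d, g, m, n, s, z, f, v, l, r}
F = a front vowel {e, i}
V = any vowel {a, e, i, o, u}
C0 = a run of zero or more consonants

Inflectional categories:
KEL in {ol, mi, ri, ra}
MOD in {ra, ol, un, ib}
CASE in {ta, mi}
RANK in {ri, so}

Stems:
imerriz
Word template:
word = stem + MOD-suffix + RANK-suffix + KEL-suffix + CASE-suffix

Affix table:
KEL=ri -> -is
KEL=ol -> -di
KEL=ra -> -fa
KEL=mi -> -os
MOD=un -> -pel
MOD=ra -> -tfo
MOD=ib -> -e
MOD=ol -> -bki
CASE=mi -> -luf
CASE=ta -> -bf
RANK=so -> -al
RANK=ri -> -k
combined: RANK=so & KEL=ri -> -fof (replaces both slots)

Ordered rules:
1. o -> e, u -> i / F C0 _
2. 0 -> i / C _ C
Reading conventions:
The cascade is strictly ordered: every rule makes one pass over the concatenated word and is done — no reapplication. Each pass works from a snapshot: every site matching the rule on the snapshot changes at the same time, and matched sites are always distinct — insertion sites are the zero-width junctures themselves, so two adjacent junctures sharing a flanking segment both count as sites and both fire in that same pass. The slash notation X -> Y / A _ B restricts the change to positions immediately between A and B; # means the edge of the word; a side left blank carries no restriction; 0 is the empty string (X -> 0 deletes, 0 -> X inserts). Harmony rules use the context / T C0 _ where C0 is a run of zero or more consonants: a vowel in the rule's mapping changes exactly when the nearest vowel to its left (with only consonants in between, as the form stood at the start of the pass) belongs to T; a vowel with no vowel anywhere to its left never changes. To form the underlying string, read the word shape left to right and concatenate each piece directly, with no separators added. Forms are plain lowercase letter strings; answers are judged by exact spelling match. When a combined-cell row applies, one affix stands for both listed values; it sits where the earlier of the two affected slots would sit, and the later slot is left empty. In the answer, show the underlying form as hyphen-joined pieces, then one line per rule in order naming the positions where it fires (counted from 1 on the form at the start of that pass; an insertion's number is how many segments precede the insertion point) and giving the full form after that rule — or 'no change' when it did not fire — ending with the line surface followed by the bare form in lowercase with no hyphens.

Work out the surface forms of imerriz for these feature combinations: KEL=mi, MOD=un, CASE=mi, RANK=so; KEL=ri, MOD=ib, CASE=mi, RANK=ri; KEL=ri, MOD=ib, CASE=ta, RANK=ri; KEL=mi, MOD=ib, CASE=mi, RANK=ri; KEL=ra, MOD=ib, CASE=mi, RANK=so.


cell KEL=mi, MOD=un, CASE=mi, RANK=so:
underlying: imerriz-pel-al-os-luf
1. o -> e, u -> i / F C0 _: no change
2. 0 -> i / C _ C: inserts after position(s) 4, 7, 14: imeririzipelalosiluf
surface: imeririzipelalosiluf

cell KEL=ri, MOD=ib, CASE=mi, RANK=ri:
underlying: imerriz-e-k-is-luf
1. o -> e, u -> i / F C0 _: fires at position(s) 13: imerrizekislif
2. 0 -> i / C _ C: inserts after position(s) 4, 11: imeririzekisilif
surface: imeririzekisilif

cell KEL=ri, MOD=ib, CASE=ta, RANK=ri:
underlying: imerriz-e-k-is-bf
1. o -> e, u -> i / F C0 _: no change
2. 0 -> i / C _ C: inserts after position(s) 4, 11, 12: imeririzekisibif
surface: imeririzekisibif

cell KEL=mi, MOD=ib, CASE=mi, RANK=ri:
underlying: imerriz-e-k-os-luf
1. o -> e, u -> i / F C0 _: fires at position(s) 10: imerrizekesluf
2. 0 -> i / C _ C: inserts after position(s) 4, 11: imeririzekesiluf
surface: imeririzekesiluf

cell KEL=ra, MOD=ib, CASE=mi, RANK=so:
underlying: imerriz-e-al-fa-luf
1. o -> e, u -> i / F C0 _: no change
2. 0 -> i / C _ C: inserts after position(s) 4, 10: imeririzealifaluf
surface: imeririzealifaluf


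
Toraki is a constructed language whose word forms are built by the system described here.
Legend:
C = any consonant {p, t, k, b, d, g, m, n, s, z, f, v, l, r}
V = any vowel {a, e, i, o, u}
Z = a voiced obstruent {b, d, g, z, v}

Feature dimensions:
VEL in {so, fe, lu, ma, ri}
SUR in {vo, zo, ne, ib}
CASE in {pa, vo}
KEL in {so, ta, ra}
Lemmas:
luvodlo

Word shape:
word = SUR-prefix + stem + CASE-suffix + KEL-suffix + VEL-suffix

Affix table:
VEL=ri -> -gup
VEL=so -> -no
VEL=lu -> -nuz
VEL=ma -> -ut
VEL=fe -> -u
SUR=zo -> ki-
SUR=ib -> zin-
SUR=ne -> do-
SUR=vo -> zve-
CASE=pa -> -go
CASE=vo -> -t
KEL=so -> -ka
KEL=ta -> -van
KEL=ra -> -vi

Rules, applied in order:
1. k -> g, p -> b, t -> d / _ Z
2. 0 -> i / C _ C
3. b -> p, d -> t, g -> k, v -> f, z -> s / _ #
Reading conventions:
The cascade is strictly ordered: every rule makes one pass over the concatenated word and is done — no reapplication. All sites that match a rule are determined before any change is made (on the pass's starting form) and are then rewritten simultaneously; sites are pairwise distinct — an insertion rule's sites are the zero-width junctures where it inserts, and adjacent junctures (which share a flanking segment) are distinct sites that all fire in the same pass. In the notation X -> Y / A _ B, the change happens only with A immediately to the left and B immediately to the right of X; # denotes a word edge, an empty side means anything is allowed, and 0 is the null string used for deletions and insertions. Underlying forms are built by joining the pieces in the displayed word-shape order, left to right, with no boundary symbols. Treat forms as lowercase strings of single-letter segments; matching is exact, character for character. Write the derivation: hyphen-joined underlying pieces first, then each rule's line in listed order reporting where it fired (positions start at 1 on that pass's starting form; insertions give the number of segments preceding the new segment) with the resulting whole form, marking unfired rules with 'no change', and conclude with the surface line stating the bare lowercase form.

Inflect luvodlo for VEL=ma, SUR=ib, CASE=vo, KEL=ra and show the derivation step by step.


underlying: zin-luvodlo-t-vi-ut
1. k -> g, p -> b, t -> d / _ Z: fires at position(s) 11: zinluvodlodviut
2. 0 -> i / C _ C: inserts after position(s) 3, 8, 11: ziniluvodilodiviut
3. b -> p, d -> t, g -> k, v -> f, z -> s / _ #: no change
surface: ziniluvodilodiviut


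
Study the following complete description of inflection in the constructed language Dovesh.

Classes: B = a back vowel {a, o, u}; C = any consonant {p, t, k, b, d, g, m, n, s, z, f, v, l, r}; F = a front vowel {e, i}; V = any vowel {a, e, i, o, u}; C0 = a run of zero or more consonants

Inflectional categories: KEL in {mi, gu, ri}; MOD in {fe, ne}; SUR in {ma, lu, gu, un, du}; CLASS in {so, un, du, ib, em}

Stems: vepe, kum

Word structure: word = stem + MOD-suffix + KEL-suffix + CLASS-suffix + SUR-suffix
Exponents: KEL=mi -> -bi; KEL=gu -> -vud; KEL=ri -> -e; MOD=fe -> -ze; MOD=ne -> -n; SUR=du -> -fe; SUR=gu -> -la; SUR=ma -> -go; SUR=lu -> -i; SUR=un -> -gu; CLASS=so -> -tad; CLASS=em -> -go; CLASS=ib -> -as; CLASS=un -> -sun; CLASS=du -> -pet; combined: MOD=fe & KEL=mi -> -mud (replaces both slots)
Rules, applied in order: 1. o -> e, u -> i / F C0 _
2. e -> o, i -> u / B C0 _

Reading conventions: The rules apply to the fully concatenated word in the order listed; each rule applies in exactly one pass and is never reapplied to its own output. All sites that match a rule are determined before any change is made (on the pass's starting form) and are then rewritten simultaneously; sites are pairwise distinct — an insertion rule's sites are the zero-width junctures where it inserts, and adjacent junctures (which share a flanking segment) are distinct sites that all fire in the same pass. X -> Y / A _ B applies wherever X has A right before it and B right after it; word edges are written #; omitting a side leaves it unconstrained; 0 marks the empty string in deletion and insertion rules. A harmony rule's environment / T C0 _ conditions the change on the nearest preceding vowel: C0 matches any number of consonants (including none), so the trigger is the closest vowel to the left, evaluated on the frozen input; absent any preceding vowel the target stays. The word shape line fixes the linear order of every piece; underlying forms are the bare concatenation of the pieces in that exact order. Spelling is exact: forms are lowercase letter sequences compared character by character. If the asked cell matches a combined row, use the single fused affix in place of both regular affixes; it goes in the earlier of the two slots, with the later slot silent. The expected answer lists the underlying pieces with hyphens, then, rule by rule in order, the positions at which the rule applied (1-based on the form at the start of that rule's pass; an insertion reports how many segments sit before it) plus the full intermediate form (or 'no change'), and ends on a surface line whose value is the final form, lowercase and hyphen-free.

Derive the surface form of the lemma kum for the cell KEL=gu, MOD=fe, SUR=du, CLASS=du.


underlying: kum-ze-vud-pet-fe
1. o -> e, u -> i / F C0 _: fires at position(s) 7: kumzevidpetfe
2. e -> o, i -> u / B C0 _: fires at position(s) 5: kumzovidpetfe
surface: kumzovidpetfe


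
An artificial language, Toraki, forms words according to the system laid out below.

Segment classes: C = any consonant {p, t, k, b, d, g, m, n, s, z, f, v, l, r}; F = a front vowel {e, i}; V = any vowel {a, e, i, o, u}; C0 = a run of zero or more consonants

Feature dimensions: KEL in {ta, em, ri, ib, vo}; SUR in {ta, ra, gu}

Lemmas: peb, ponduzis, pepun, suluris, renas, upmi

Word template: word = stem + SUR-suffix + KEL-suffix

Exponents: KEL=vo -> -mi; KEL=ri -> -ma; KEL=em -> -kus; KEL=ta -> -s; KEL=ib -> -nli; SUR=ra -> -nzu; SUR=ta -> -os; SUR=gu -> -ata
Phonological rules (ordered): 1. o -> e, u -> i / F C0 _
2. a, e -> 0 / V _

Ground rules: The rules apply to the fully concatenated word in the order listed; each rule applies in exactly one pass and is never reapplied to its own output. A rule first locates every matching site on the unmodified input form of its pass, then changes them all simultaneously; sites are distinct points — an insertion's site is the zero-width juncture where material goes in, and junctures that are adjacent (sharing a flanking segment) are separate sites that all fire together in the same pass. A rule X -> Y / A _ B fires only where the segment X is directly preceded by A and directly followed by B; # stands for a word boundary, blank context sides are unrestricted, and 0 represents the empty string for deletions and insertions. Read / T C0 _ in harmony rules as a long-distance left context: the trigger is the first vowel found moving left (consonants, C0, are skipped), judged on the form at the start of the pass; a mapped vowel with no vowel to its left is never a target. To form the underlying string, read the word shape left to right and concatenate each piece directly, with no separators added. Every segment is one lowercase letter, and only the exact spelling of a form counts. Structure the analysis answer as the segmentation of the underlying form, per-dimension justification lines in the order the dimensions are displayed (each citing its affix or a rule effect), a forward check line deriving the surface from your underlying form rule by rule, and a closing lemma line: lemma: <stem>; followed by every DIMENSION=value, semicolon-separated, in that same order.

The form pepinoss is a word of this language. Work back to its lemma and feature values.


underlying: pepun-os-s
KEL=ta - signalled by the affix -s
SUR=ta - signalled by the affix -os
check: pepunoss -> pepinoss -> pepinoss
lemma: pepun; KEL=ta; SUR=ta


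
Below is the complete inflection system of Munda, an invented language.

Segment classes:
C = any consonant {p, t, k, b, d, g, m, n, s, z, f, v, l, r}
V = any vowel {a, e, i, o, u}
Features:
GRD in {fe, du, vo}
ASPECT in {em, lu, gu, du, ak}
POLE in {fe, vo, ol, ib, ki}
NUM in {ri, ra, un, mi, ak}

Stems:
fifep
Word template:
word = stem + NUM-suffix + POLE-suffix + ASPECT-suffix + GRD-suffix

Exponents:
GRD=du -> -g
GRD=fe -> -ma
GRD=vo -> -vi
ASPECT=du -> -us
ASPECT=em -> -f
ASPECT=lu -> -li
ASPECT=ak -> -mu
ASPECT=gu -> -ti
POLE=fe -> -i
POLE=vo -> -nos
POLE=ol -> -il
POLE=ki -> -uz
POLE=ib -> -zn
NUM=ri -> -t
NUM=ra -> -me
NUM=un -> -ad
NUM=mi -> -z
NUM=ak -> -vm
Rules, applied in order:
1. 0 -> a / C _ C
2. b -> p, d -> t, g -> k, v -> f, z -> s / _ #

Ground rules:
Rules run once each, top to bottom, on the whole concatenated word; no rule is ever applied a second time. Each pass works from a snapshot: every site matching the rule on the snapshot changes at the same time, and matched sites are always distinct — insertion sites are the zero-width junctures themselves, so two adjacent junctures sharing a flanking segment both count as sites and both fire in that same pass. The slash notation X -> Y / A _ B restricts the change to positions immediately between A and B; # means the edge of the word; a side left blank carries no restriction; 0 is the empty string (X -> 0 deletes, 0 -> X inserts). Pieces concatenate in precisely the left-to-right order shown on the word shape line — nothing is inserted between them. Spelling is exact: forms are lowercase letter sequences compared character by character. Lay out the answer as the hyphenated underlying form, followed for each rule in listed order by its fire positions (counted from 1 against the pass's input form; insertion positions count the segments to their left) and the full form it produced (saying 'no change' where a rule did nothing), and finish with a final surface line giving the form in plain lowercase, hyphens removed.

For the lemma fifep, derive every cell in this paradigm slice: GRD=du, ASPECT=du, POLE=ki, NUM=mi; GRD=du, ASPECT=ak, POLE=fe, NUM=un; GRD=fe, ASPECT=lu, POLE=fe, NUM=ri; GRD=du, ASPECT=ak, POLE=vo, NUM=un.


cell GRD=du, ASPECT=du, POLE=ki, NUM=mi:
underlying: fifep-z-uz-us-g
1. 0 -> a / C _ C: inserts after position(s) 5, 10: fifepazuzusag
2. b -> p, d -> t, g -> k, v -> f, z -> s / _ #: fires at position(s) 13: fifepazuzusak
surface: fifepazuzusak

cell GRD=du, ASPECT=ak, POLE=fe, NUM=un:
underlying: fifep-ad-i-mu-g
1. 0 -> a / C _ C: no change
2. b -> p, d -> t, g -> k, v -> f, z -> s / _ #: fires at position(s) 11: fifepadimuk
surface: fifepadimuk

cell GRD=fe, ASPECT=lu, POLE=fe, NUM=ri:
underlying: fifep-t-i-li-ma
1. 0 -> a / C _ C: inserts after position(s) 5: fifepatilima
2. b -> p, d -> t, g -> k, v -> f, z -> s / _ #: no change
surface: fifepatilima

cell GRD=du, ASPECT=ak, POLE=vo, NUM=un:
underlying: fifep-ad-nos-mu-g
1. 0 -> a / C _ C: inserts after position(s) 7, 10: fifepadanosamug
2. b -> p, d -> t, g -> k, v -> f, z -> s / _ #: fires at position(s) 15: fifepadanosamuk
surface: fifepadanosamuk


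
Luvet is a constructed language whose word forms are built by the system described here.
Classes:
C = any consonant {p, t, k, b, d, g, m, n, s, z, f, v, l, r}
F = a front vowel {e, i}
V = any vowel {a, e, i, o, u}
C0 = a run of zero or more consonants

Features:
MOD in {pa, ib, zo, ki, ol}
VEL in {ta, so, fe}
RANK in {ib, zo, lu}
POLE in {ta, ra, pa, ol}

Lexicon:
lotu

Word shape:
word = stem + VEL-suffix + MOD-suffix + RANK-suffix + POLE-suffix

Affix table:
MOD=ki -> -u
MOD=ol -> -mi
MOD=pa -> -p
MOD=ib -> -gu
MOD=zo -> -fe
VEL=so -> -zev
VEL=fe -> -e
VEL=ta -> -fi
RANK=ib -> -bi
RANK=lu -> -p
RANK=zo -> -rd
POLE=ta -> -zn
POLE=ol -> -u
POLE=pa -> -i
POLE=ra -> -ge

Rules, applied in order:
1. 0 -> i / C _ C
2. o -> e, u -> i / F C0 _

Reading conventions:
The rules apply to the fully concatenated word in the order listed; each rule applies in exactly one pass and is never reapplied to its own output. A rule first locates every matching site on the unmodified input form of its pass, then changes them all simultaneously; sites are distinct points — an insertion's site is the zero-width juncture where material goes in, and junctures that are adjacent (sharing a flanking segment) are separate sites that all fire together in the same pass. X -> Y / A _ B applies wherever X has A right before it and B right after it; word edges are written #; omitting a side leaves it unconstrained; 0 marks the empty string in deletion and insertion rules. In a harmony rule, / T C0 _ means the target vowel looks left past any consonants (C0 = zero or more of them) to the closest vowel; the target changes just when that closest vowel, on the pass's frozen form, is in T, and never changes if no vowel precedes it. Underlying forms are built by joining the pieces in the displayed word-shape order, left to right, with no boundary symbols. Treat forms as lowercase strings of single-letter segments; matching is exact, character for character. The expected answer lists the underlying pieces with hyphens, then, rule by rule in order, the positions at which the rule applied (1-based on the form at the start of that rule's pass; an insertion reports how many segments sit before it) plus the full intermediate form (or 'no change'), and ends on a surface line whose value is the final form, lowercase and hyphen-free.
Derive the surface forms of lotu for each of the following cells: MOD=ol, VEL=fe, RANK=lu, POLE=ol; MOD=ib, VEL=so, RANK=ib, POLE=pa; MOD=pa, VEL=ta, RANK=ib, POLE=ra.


cell MOD=ol, VEL=fe, RANK=lu, POLE=ol:
underlying: lotu-e-mi-p-u
1. 0 -> i / C _ C: no change
2. o -> e, u -> i / F C0 _: fires at position(s) 9: lotuemipi
surface: lotuemipi

cell MOD=ib, VEL=so, RANK=ib, POLE=pa:
underlying: lotu-zev-gu-bi-i
1. 0 -> i / C _ C: inserts after position(s) 7: lotuzevigubii
2. o -> e, u -> i / F C0 _: fires at position(s) 10: lotuzevigibii
surface: lotuzevigibii

cell MOD=pa, VEL=ta, RANK=ib, POLE=ra:
underlying: lotu-fi-p-bi-ge
1. 0 -> i / C _ C: inserts after position(s) 7: lotufipibige
2. o -> e, u -> i / F C0 _: no change
surface: lotufipibige


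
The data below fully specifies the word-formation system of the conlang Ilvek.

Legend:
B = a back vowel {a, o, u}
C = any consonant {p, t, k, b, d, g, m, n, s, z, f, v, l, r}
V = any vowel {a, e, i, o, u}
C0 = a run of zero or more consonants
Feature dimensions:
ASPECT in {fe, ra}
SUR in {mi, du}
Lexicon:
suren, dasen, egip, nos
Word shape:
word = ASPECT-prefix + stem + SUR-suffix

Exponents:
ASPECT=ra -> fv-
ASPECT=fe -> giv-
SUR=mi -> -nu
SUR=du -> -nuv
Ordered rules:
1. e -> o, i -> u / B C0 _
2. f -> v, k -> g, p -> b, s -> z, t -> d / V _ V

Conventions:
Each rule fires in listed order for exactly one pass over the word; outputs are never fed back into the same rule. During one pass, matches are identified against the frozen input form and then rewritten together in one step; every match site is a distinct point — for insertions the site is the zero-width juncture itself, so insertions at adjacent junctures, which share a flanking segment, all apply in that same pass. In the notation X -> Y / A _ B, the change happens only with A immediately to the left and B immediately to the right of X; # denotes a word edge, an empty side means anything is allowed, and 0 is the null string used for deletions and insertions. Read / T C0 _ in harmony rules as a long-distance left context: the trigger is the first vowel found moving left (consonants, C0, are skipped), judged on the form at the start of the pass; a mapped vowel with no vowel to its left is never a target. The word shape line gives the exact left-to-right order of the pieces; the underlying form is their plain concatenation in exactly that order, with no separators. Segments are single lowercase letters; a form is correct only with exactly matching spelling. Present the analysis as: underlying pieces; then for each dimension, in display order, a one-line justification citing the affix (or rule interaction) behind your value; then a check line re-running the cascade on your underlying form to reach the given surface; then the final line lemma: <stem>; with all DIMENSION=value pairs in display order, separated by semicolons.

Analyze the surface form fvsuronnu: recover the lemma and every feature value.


underlying: fv-suren-nu
ASPECT=ra - signalled by the affix fv-
SUR=mi - signalled by the affix -nu
check: fvsurennu -> fvsuronnu -> fvsuronnu
lemma: suren; ASPECT=ra; SUR=mi


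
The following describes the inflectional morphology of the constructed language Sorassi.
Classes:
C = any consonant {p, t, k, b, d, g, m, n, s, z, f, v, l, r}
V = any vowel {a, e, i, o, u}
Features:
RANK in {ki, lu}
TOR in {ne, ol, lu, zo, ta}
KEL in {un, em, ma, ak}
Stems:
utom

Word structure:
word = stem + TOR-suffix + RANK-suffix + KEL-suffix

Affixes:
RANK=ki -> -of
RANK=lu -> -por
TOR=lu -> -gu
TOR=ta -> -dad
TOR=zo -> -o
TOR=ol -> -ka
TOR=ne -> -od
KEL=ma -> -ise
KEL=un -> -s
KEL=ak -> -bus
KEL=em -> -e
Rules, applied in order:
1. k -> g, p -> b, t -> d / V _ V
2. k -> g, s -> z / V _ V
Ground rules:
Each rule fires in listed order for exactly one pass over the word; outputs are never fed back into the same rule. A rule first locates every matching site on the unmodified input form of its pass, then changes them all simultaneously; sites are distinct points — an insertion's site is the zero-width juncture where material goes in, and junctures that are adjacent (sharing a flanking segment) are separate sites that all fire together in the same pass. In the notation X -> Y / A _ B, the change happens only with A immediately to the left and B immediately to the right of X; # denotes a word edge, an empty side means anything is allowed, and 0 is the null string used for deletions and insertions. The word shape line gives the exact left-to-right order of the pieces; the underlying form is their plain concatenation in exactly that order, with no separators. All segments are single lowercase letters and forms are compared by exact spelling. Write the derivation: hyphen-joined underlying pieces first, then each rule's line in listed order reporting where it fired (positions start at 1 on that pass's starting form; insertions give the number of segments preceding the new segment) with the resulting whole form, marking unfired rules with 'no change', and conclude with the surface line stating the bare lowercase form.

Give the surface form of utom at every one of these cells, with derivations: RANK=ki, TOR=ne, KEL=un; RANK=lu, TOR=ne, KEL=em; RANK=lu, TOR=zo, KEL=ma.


cell RANK=ki, TOR=ne, KEL=un:
underlying: utom-od-of-s
1. k -> g, p -> b, t -> d / V _ V: fires at position(s) 2: udomodofs
2. k -> g, s -> z / V _ V: no change
surface: udomodofs

cell RANK=lu, TOR=ne, KEL=em:
underlying: utom-od-por-e
1. k -> g, p -> b, t -> d / V _ V: fires at position(s) 2: udomodpore
2. k -> g, s -> z / V _ V: no change
surface: udomodpore

cell RANK=lu, TOR=zo, KEL=ma:
underlying: utom-o-por-ise
1. k -> g, p -> b, t -> d / V _ V: fires at position(s) 2, 6: udomoborise
2. k -> g, s -> z / V _ V: fires at position(s) 10: udomoborize
surface: udomoborize


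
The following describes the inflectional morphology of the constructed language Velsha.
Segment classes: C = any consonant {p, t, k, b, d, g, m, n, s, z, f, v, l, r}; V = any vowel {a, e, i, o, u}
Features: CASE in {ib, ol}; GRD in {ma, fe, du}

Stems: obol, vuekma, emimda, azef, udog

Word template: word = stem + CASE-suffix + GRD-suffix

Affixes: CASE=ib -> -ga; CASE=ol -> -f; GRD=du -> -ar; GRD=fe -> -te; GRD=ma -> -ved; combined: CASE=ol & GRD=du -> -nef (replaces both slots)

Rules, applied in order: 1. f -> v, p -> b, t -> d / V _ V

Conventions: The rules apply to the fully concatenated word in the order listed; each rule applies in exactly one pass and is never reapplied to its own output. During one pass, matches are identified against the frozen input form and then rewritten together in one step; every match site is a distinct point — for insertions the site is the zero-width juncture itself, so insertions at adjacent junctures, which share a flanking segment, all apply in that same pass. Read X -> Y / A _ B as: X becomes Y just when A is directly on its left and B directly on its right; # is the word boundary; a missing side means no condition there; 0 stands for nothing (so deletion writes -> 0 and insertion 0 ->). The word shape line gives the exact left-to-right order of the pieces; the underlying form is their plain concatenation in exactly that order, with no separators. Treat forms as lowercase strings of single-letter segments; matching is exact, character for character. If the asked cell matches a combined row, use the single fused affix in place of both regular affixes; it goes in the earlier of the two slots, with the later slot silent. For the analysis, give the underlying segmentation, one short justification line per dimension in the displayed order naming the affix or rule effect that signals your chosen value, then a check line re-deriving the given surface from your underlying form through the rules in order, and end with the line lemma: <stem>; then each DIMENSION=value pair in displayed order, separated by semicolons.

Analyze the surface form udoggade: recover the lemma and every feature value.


underlying: udog-ga-te
CASE=ib - signalled by the affix -ga
GRD=fe - signalled by the affix -te
check: udoggate -> udoggade
lemma: udog; CASE=ib; GRD=fe


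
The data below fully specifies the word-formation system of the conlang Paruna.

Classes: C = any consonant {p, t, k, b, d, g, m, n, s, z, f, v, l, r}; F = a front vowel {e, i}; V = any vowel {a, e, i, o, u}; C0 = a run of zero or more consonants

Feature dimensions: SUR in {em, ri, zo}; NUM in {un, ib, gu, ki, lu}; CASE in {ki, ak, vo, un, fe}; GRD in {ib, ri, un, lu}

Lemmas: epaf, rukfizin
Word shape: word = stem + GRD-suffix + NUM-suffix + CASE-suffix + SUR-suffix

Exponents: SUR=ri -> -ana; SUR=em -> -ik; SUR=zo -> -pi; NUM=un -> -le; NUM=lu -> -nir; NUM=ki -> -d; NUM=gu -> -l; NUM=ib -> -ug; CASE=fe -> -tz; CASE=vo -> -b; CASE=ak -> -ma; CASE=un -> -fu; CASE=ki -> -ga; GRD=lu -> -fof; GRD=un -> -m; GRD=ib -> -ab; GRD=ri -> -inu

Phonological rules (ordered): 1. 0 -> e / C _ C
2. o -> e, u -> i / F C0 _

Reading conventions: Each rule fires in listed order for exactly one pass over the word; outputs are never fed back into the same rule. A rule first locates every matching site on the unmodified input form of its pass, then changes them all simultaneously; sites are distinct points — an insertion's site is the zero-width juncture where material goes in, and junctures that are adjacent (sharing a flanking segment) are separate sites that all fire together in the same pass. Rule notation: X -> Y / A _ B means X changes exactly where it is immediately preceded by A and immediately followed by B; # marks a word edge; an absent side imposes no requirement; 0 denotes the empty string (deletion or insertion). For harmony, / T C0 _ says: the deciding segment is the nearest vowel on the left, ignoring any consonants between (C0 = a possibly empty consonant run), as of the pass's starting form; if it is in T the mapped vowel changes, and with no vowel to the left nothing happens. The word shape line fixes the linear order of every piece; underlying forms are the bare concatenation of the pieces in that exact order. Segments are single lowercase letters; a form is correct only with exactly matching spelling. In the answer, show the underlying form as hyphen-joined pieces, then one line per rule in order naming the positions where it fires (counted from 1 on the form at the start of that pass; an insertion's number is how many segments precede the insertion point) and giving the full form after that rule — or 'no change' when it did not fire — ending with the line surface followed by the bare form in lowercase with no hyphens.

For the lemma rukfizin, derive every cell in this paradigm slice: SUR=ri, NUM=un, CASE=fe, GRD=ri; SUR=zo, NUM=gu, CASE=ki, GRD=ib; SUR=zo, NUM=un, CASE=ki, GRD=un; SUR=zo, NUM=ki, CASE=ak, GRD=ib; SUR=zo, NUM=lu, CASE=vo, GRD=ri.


cell SUR=ri, NUM=un, CASE=fe, GRD=ri:
underlying: rukfizin-inu-le-tz-ana
1. 0 -> e / C _ C: inserts after position(s) 3, 14: rukefizininuletezana
2. o -> e, u -> i / F C0 _: fires at position(s) 12: rukefizininiletezana
surface: rukefizininiletezana

cell SUR=zo, NUM=gu, CASE=ki, GRD=ib:
underlying: rukfizin-ab-l-ga-pi
1. 0 -> e / C _ C: inserts after position(s) 3, 10, 11: rukefizinabelegapi
2. o -> e, u -> i / F C0 _: no change
surface: rukefizinabelegapi

cell SUR=zo, NUM=un, CASE=ki, GRD=un:
underlying: rukfizin-m-le-ga-pi
1. 0 -> e / C _ C: inserts after position(s) 3, 8, 9: rukefizinemelegapi
2. o -> e, u -> i / F C0 _: no change
surface: rukefizinemelegapi

cell SUR=zo, NUM=ki, CASE=ak, GRD=ib:
underlying: rukfizin-ab-d-ma-pi
1. 0 -> e / C _ C: inserts after position(s) 3, 10, 11: rukefizinabedemapi
2. o -> e, u -> i / F C0 _: no change
surface: rukefizinabedemapi

cell SUR=zo, NUM=lu, CASE=vo, GRD=ri:
underlying: rukfizin-inu-nir-b-pi
1. 0 -> e / C _ C: inserts after position(s) 3, 14, 15: rukefizininunirebepi
2. o -> e, u -> i / F C0 _: fires at position(s) 12: rukefizinininirebepi
surface: rukefizinininirebepi


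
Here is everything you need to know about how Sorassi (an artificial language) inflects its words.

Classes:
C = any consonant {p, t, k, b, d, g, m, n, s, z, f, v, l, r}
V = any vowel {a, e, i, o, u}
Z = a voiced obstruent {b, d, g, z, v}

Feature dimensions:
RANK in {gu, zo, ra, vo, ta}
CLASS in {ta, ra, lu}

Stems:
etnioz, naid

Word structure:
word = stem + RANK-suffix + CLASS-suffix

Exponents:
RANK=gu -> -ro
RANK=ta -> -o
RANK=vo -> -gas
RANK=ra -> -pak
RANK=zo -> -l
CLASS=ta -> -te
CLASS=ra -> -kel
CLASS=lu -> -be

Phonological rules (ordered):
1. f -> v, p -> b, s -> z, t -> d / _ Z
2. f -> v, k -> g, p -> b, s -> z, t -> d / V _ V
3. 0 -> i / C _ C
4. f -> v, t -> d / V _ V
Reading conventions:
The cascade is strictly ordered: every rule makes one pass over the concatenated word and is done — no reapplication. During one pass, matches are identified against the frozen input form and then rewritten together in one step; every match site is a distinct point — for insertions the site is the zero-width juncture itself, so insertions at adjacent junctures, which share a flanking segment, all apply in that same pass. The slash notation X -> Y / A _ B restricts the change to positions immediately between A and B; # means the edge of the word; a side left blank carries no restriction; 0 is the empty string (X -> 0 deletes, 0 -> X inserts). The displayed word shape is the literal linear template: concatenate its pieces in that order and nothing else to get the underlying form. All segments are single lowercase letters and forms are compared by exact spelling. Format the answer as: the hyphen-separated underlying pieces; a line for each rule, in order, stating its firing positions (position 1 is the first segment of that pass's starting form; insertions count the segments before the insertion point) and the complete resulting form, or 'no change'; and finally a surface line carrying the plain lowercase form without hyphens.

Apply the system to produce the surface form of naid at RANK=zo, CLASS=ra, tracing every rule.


underlying: naid-l-kel
1. f -> v, p -> b, s -> z, t -> d / _ Z: no change
2. f -> v, k -> g, p -> b, s -> z, t -> d / V _ V: no change
3. 0 -> i / C _ C: inserts after position(s) 4, 5: naidilikel
4. f -> v, t -> d / V _ V: no change
surface: naidilikel
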